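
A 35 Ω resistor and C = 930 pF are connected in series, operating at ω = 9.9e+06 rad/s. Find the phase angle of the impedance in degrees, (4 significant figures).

-72.14°

X_C = 1/(ωC) = 108.6 Ω
Z = 35.00 − j108.6 Ω
|Z| = √(35.00² + 108.6²) = 114.1 Ω
∠Z = arctan(-108.6/35.00) = -72.14°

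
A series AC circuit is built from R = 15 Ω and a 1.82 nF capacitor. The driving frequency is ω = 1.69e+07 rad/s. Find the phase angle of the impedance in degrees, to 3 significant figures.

X_C = 1/(ωC) = 32.5 Ω
Z = 15.0 − j32.5 Ω
|Z| = √(15.0² + 32.5²) = 35.8 Ω
∠Z = arctan(-32.5/15.0) = -65.2°

-65.2°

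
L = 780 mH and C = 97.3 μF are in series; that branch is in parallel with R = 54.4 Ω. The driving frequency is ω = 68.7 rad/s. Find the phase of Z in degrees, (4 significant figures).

-29.54°

X_L = ωL = 53.59 Ω
X_C = 1/(ωC) = 149.6 Ω
Branch 1: Z₁ = R = 54.40 Ω
Branch 2 (series LC): Z₂ = j(X_L − X_C) = −j96.01 Ω
Parallel: Z = Z₁Z₂/(Z₁+Z₂), |Z| = 47.33 Ω, ∠Z = -29.54°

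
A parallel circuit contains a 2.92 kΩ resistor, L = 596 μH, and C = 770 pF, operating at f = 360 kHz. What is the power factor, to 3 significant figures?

ω = 2πf = 2.262e+06 rad/s
X_L = ωL = 1350 Ω
X_C = 1/(ωC) = 574 Ω
Parallel: admittances add. Y = 1/R + 1/(jωL) + jωC
Y = (0.000342 + j0.00100) S
|Y| = 0.00106 S → |Z| = 1/|Y| = 946 Ω, ∠Z = −∠Y = -71.1°
cos φ = cos(-71.1°) = 0.324

0.324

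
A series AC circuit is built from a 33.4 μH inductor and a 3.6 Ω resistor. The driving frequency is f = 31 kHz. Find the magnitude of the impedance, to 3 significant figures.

7.44 Ω

ω = 2πf = 194800 rad/s
X_L = ωL = 6.51 Ω
Z = 3.60 + j6.51 Ω
|Z| = √(3.60² + 6.51²) = 7.44 Ω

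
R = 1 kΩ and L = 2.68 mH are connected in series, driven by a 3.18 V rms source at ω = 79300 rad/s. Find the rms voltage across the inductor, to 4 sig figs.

0.6611 V

X_L = ωL = 212.5 Ω
Z = 1000 + j212.5 Ω
|Z| = √(1000² + 212.5²) = 1022 Ω
I = V/|Z| = 3.111 mA
V_L = I·|Z_L| = 0.003111 × 212.5 = 0.6611 V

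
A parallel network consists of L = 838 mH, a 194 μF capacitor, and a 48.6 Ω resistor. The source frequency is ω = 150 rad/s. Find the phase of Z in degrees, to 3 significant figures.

-45.8°

X_L = ωL = 126 Ω
X_C = 1/(ωC) = 34.4 Ω
Parallel: admittances add. Y = 1/R + 1/(jωL) + jωC
Y = (0.0206 + j0.0211) S
|Y| = 0.0295 S → |Z| = 1/|Y| = 33.9 Ω, ∠Z = −∠Y = -45.8°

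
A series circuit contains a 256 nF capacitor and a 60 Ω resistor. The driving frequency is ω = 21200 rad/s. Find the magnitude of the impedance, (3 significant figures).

X_C = 1/(ωC) = 184 Ω
Z = 60.0 − j184 Ω
|Z| = √(60.0² + 184²) = 194 Ω

194 Ω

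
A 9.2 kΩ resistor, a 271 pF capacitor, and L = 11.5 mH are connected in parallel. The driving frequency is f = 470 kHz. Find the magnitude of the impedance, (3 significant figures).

1280 Ω

ω = 2πf = 2.953e+06 rad/s
X_L = ωL = 34000 Ω
X_C = 1/(ωC) = 1250 Ω
Parallel: admittances add. Y = 1/R + 1/(jωL) + jωC
Y = (0.000109 + j0.000771) S
|Y| = 0.000778 S → |Z| = 1/|Y| = 1280 Ω, ∠Z = −∠Y = -82.0°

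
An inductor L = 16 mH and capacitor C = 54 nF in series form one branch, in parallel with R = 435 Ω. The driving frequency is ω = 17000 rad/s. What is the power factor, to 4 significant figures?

0.8828

X_L = ωL = 272.0 Ω
X_C = 1/(ωC) = 1089 Ω
Branch 1: Z₁ = R = 435.0 Ω
Branch 2 (series LC): Z₂ = j(X_L − X_C) = −j817.3 Ω
Parallel: Z = Z₁Z₂/(Z₁+Z₂), |Z| = 384.0 Ω, ∠Z = -28.02°
cos φ = cos(-28.02°) = 0.8828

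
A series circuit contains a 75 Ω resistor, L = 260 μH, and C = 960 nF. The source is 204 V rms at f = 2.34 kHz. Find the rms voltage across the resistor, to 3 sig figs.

152 V

ω = 2πf = 14700 rad/s
X_L = ωL = 3.82 Ω
X_C = 1/(ωC) = 70.8 Ω
Net reactance X = X_L − X_C = -67.0 Ω
Z = 75.0 − j67.0 Ω
|Z| = √(75.0² + 67.0²) = 101 Ω
I = V/|Z| = 2.03 A
V_R = I·|Z_R| = 2.03 × 75.0 = 152 V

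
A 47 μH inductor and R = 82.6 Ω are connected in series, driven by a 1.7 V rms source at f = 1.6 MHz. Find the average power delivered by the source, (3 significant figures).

ω = 2πf = 1.005e+07 rad/s
X_L = ωL = 472 Ω
Z = 82.6 + j472 Ω
|Z| = √(82.6² + 472²) = 480 Ω
∠Z = arctan(472/82.6) = 80.1°
I = V/|Z| = 3.54 mA
P = VI cos φ = 1.7 × 0.00354 × cos(80.1°) = 1.04 mW

1.04 mW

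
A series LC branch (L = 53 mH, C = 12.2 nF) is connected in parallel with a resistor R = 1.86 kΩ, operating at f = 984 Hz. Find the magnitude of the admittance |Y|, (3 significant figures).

543 μS

ω = 2πf = 6183 rad/s
X_L = ωL = 328 Ω
X_C = 1/(ωC) = 13300 Ω
Branch 1: Z₁ = R = 1860 Ω
Branch 2 (series LC): Z₂ = j(X_L − X_C) = −j12900 Ω
Parallel: Z = Z₁Z₂/(Z₁+Z₂), |Z| = 1840 Ω, ∠Z = -8.19°
|Y| = 1/|Z| = 543 μS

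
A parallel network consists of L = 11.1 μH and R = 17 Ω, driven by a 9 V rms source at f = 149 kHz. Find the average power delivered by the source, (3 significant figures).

ω = 2πf = 936200 rad/s
X_L = ωL = 10.4 Ω
Parallel: admittances add. Y = 1/R + 1/(jωL)
Y = (0.0588 − j0.0962) S
|Y| = 0.113 S → |Z| = 1/|Y| = 8.87 Ω, ∠Z = −∠Y = 58.6°
I = V/|Z| = 1.02 A
P = VI cos φ = 9 × 1.02 × cos(58.6°) = 4.76 W

4.76 W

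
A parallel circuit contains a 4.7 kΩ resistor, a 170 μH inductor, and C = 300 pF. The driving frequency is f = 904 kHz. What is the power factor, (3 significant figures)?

ω = 2πf = 5.68e+06 rad/s
X_L = ωL = 966 Ω
X_C = 1/(ωC) = 587 Ω
Parallel: admittances add. Y = 1/R + 1/(jωL) + jωC
Y = (0.000213 + j0.000668) S
|Y| = 0.000701 S → |Z| = 1/|Y| = 1430 Ω, ∠Z = −∠Y = -72.3°
cos φ = cos(-72.3°) = 0.303

0.303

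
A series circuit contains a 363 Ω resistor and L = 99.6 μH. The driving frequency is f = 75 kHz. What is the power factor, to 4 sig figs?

ω = 2πf = 471200 rad/s
X_L = ωL = 46.94 Ω
Z = 363.0 + j46.94 Ω
|Z| = √(363.0² + 46.94²) = 366.0 Ω
∠Z = arctan(46.94/363.0) = 7.367°
cos φ = cos(7.367°) = 0.9917

0.9917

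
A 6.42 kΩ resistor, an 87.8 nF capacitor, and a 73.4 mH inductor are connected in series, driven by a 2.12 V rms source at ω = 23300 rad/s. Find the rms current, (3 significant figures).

X_L = ωL = 1710 Ω
X_C = 1/(ωC) = 489 Ω
Net reactance X = X_L − X_C = 1220 Ω
Z = 6420 + j1220 Ω
|Z| = √(6420² + 1220²) = 6540 Ω
I = V/|Z| = 2.12/6540 = 324 μA

324 μA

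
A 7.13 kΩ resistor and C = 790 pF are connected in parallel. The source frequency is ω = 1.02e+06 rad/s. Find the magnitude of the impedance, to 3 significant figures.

X_C = 1/(ωC) = 1240 Ω
Parallel: admittances add. Y = 1/R + jωC
Y = (0.000140 + j0.000806) S
|Y| = 0.000818 S → |Z| = 1/|Y| = 1220 Ω, ∠Z = −∠Y = -80.1°

1220 Ω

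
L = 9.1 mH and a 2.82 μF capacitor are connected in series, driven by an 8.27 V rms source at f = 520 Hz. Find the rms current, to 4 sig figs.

104.9 mA

ω = 2πf = 3267 rad/s
X_L = ωL = 29.73 Ω
X_C = 1/(ωC) = 108.5 Ω
Net reactance X = X_L − X_C = -78.80 Ω
Z = − j78.80 Ω
|Z| = √(0² + 78.80²) = 78.80 Ω
I = V/|Z| = 8.27/78.80 = 104.9 mA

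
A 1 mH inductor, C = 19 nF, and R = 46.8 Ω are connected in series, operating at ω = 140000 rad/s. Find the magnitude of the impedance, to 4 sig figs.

240.5 Ω

X_L = ωL = 140.0 Ω
X_C = 1/(ωC) = 375.9 Ω
Net reactance X = X_L − X_C = -235.9 Ω
Z = 46.80 − j235.9 Ω
|Z| = √(46.80² + 235.9²) = 240.5 Ω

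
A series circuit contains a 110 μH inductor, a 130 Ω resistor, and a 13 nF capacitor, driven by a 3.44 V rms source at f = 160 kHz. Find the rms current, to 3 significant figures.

ω = 2πf = 1.005e+06 rad/s
X_L = ωL = 111 Ω
X_C = 1/(ωC) = 76.5 Ω
Net reactance X = X_L − X_C = 34.1 Ω
Z = 130 + j34.1 Ω
|Z| = √(130² + 34.1²) = 134 Ω
I = V/|Z| = 3.44/134 = 25.6 mA

25.6 mA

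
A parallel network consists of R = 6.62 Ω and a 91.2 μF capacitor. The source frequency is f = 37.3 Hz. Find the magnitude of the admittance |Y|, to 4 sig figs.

152.6 mS

ω = 2πf = 234.4 rad/s
X_C = 1/(ωC) = 46.79 Ω
Parallel: admittances add. Y = 1/R + jωC
Y = (0.1511 + j0.02137) S
|Y| = 0.1526 S → |Z| = 1/|Y| = 6.555 Ω, ∠Z = −∠Y = -8.054°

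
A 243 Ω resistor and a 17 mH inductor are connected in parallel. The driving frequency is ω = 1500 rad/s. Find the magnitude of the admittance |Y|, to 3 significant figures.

39.4 mS

X_L = ωL = 25.5 Ω
Parallel: admittances add. Y = 1/R + 1/(jωL)
Y = (0.00412 − j0.0392) S
|Y| = 0.0394 S → |Z| = 1/|Y| = 25.4 Ω, ∠Z = −∠Y = 84.0°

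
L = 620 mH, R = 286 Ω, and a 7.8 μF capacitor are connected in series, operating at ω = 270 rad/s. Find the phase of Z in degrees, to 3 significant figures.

X_L = ωL = 167 Ω
X_C = 1/(ωC) = 475 Ω
Net reactance X = X_L − X_C = -307 Ω
Z = 286 − j307 Ω
|Z| = √(286² + 307²) = 420 Ω
∠Z = arctan(-307/286) = -47.1°

-47.1°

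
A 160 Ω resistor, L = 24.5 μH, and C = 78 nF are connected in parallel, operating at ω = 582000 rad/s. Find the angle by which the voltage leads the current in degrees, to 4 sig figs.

X_L = ωL = 14.26 Ω
X_C = 1/(ωC) = 22.03 Ω
Parallel: admittances add. Y = 1/R + 1/(jωL) + jωC
Y = (0.006250 − j0.02474) S
|Y| = 0.02551 S → |Z| = 1/|Y| = 39.20 Ω, ∠Z = −∠Y = 75.82°

75.82°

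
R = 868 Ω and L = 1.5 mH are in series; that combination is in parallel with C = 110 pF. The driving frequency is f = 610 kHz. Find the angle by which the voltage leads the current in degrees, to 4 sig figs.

ω = 2πf = 3.833e+06 rad/s
X_L = ωL = 5749 Ω
X_C = 1/(ωC) = 2372 Ω
Branch 1 (R+jX_L): Z₁ = 868.0 + j5749 Ω, |Z₁| = 5814 Ω
Branch 2 (−jX_C): Z₂ = −j2372 Ω
Parallel: Z = Z₁Z₂/(Z₁+Z₂), |Z| = 3955 Ω, ∠Z = -84.17°

-84.17°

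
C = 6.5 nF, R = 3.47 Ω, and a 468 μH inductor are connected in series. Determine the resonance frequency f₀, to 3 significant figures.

91.3 kHz

ω₀ = 1/√(LC) = 1/√(0.000468 × 6.5e-09) = 573400 rad/s
f₀ = ω₀/(2π) = 91.3 kHz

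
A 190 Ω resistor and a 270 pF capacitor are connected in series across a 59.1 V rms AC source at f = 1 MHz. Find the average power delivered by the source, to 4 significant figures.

1.730 W

ω = 2πf = 6.283e+06 rad/s
X_C = 1/(ωC) = 589.5 Ω
Z = 190.0 − j589.5 Ω
|Z| = √(190.0² + 589.5²) = 619.3 Ω
∠Z = arctan(-589.5/190.0) = -72.13°
I = V/|Z| = 95.43 mA
P = VI cos φ = 59.1 × 0.09543 × cos(-72.13°) = 1.730 W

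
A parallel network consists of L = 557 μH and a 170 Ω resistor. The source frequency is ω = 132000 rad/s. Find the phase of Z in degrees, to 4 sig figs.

66.61°

X_L = ωL = 73.52 Ω
Parallel: admittances add. Y = 1/R + 1/(jωL)
Y = (0.005882 − j0.01360) S
|Y| = 0.01482 S → |Z| = 1/|Y| = 67.48 Ω, ∠Z = −∠Y = 66.61°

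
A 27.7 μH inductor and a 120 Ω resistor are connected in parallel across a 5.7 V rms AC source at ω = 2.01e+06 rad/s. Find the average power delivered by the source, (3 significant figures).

X_L = ωL = 55.7 Ω
Parallel: admittances add. Y = 1/R + 1/(jωL)
Y = (0.00833 − j0.0180) S
|Y| = 0.0198 S → |Z| = 1/|Y| = 50.5 Ω, ∠Z = −∠Y = 65.1°
I = V/|Z| = 113 mA
P = VI cos φ = 5.7 × 0.113 × cos(65.1°) = 271 mW

271 mW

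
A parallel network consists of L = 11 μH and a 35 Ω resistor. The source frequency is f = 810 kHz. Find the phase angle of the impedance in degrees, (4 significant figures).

32.01°

ω = 2πf = 5.089e+06 rad/s
X_L = ωL = 55.98 Ω
Parallel: admittances add. Y = 1/R + 1/(jωL)
Y = (0.02857 − j0.01786) S
|Y| = 0.03370 S → |Z| = 1/|Y| = 29.68 Ω, ∠Z = −∠Y = 32.01°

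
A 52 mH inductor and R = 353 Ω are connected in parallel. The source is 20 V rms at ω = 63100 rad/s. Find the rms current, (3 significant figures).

57.0 mA

X_L = ωL = 3280 Ω
Parallel: admittances add. Y = 1/R + 1/(jωL)
Y = (0.00283 − j0.000305) S
|Y| = 0.00285 S → |Z| = 1/|Y| = 351 Ω, ∠Z = −∠Y = 6.14°
I = V/|Z| = 20/351 = 57.0 mA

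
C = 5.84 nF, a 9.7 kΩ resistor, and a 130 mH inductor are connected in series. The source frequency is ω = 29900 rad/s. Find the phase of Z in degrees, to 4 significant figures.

-10.74°

X_L = ωL = 3887 Ω
X_C = 1/(ωC) = 5727 Ω
Net reactance X = X_L − X_C = -1840 Ω
Z = 9700 − j1840 Ω
|Z| = √(9700² + 1840²) = 9873 Ω
∠Z = arctan(-1840/9700) = -10.74°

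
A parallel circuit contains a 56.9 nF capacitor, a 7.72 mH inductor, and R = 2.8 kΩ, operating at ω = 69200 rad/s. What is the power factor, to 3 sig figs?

X_L = ωL = 534 Ω
X_C = 1/(ωC) = 254 Ω
Parallel: admittances add. Y = 1/R + 1/(jωL) + jωC
Y = (0.000357 + j0.00207) S
|Y| = 0.00210 S → |Z| = 1/|Y| = 477 Ω, ∠Z = −∠Y = -80.2°
cos φ = cos(-80.2°) = 0.170

0.170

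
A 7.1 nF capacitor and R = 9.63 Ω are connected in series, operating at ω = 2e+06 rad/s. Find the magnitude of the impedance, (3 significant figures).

X_C = 1/(ωC) = 70.4 Ω
Z = 9.63 − j70.4 Ω
|Z| = √(9.63² + 70.4²) = 71.1 Ω

71.1 Ω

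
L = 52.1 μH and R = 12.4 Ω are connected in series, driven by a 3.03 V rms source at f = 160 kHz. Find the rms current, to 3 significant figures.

ω = 2πf = 1.005e+06 rad/s
X_L = ωL = 52.4 Ω
Z = 12.4 + j52.4 Ω
|Z| = √(12.4² + 52.4²) = 53.8 Ω
I = V/|Z| = 3.03/53.8 = 56.3 mA

56.3 mA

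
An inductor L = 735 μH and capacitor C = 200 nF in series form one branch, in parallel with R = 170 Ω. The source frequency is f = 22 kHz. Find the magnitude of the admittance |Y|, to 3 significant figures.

16.4 mS

ω = 2πf = 138200 rad/s
X_L = ωL = 102 Ω
X_C = 1/(ωC) = 36.2 Ω
Branch 1: Z₁ = R = 170 Ω
Branch 2 (series LC): Z₂ = j(X_L − X_C) = j65.4 Ω
Parallel: Z = Z₁Z₂/(Z₁+Z₂), |Z| = 61.1 Ω, ∠Z = 68.9°
|Y| = 1/|Z| = 16.4 mS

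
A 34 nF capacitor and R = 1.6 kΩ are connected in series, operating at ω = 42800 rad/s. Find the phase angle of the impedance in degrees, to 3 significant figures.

X_C = 1/(ωC) = 687 Ω
Z = 1600 − j687 Ω
|Z| = √(1600² + 687²) = 1740 Ω
∠Z = arctan(-687/1600) = -23.2°

-23.2°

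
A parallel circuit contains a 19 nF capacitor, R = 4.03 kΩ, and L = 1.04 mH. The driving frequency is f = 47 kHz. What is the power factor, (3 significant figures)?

ω = 2πf = 295300 rad/s
X_L = ωL = 307 Ω
X_C = 1/(ωC) = 178 Ω
Parallel: admittances add. Y = 1/R + 1/(jωL) + jωC
Y = (0.000248 + j0.00235) S
|Y| = 0.00237 S → |Z| = 1/|Y| = 422 Ω, ∠Z = −∠Y = -84.0°
cos φ = cos(-84.0°) = 0.105

0.105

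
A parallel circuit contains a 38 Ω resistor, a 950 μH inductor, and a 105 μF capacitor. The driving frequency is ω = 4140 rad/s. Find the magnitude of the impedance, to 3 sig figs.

X_L = ωL = 3.93 Ω
X_C = 1/(ωC) = 2.30 Ω
Parallel: admittances add. Y = 1/R + 1/(jωL) + jωC
Y = (0.0263 + j0.180) S
|Y| = 0.182 S → |Z| = 1/|Y| = 5.48 Ω, ∠Z = −∠Y = -81.7°

5.48 Ω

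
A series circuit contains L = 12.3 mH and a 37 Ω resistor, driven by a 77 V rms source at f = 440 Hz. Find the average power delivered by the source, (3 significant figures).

ω = 2πf = 2765 rad/s
X_L = ωL = 34.0 Ω
Z = 37.0 + j34.0 Ω
|Z| = √(37.0² + 34.0²) = 50.3 Ω
∠Z = arctan(34.0/37.0) = 42.6°
I = V/|Z| = 1.53 A
P = VI cos φ = 77 × 1.53 × cos(42.6°) = 86.9 W

86.9 W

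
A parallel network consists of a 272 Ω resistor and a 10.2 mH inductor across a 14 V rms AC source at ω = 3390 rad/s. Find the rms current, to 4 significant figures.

X_L = ωL = 34.58 Ω
Parallel: admittances add. Y = 1/R + 1/(jωL)
Y = (0.003676 − j0.02892) S
|Y| = 0.02915 S → |Z| = 1/|Y| = 34.30 Ω, ∠Z = −∠Y = 82.76°
I = V/|Z| = 14/34.30 = 408.1 mA

408.1 mA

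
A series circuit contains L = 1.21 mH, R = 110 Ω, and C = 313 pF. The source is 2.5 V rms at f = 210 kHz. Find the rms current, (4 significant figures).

3.004 mA

ω = 2πf = 1.319e+06 rad/s
X_L = ωL = 1597 Ω
X_C = 1/(ωC) = 2421 Ω
Net reactance X = X_L − X_C = -824.8 Ω
Z = 110.0 − j824.8 Ω
|Z| = √(110.0² + 824.8²) = 832.1 Ω
I = V/|Z| = 2.5/832.1 = 3.004 mA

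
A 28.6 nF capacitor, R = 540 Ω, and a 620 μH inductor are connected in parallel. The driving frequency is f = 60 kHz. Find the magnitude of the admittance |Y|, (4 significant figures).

ω = 2πf = 377000 rad/s
X_L = ωL = 233.7 Ω
X_C = 1/(ωC) = 92.75 Ω
Parallel: admittances add. Y = 1/R + 1/(jωL) + jωC
Y = (0.001852 + j0.006504) S
|Y| = 0.006762 S → |Z| = 1/|Y| = 147.9 Ω, ∠Z = −∠Y = -74.11°

6.762 mS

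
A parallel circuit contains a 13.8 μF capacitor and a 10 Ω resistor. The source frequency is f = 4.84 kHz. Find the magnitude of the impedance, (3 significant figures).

2.32 Ω

ω = 2πf = 30410 rad/s
X_C = 1/(ωC) = 2.38 Ω
Parallel: admittances add. Y = 1/R + jωC
Y = (0.100 + j0.420) S
|Y| = 0.431 S → |Z| = 1/|Y| = 2.32 Ω, ∠Z = −∠Y = -76.6°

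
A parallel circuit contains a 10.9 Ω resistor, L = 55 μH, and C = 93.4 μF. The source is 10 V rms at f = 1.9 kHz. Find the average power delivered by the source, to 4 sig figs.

9.174 W

ω = 2πf = 11940 rad/s
X_L = ωL = 0.6566 Ω
X_C = 1/(ωC) = 0.8968 Ω
Parallel: admittances add. Y = 1/R + 1/(jωL) + jωC
Y = (0.09174 − j0.4080) S
|Y| = 0.4182 S → |Z| = 1/|Y| = 2.391 Ω, ∠Z = −∠Y = 77.33°
I = V/|Z| = 4.182 A
P = VI cos φ = 10 × 4.182 × cos(77.33°) = 9.174 W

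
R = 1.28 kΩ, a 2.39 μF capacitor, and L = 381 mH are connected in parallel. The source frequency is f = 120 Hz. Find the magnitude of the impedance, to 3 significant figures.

ω = 2πf = 754.0 rad/s
X_L = ωL = 287 Ω
X_C = 1/(ωC) = 555 Ω
Parallel: admittances add. Y = 1/R + 1/(jωL) + jωC
Y = (0.000781 − j0.00168) S
|Y| = 0.00185 S → |Z| = 1/|Y| = 540 Ω, ∠Z = −∠Y = 65.0°

540 Ω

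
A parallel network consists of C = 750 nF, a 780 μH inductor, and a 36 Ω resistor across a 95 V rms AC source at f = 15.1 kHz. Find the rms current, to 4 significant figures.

6.079 A

ω = 2πf = 94880 rad/s
X_L = ωL = 74.00 Ω
X_C = 1/(ωC) = 14.05 Ω
Parallel: admittances add. Y = 1/R + 1/(jωL) + jωC
Y = (0.02778 + j0.05764) S
|Y| = 0.06399 S → |Z| = 1/|Y| = 15.63 Ω, ∠Z = −∠Y = -64.27°
I = V/|Z| = 95/15.63 = 6.079 A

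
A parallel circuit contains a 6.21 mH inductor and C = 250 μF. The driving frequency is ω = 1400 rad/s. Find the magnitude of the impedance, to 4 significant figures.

4.256 Ω

X_L = ωL = 8.694 Ω
X_C = 1/(ωC) = 2.857 Ω
Parallel: admittances add. Y = 1/(jωL) + jωC
Y = (0 + j0.2350) S
|Y| = 0.2350 S → |Z| = 1/|Y| = 4.256 Ω, ∠Z = −∠Y = -90.00°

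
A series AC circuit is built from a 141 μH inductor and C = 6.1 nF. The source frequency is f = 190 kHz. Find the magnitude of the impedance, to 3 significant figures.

ω = 2πf = 1.194e+06 rad/s
X_L = ωL = 168 Ω
X_C = 1/(ωC) = 137 Ω
Net reactance X = X_L − X_C = 31.0 Ω
Z = j31.0 Ω
|Z| = √(0² + 31.0²) = 31.0 Ω

31.0 Ω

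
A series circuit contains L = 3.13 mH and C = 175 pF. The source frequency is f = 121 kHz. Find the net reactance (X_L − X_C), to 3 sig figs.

-5140 Ω

ω = 2πf = 760300 rad/s
X_L = ωL = 2380 Ω
X_C = 1/(ωC) = 7520 Ω
X = 2380 − 7520 = -5140 Ω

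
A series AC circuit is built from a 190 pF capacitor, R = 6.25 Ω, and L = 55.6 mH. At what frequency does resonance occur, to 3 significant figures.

49.0 kHz

ω₀ = 1/√(LC) = 1/√(0.0556 × 1.9e-10) = 307700 rad/s
f₀ = ω₀/(2π) = 49.0 kHz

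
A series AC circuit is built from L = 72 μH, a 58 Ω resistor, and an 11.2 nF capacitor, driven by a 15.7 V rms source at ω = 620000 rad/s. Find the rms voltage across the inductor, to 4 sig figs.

6.091 V

X_L = ωL = 44.64 Ω
X_C = 1/(ωC) = 144.0 Ω
Net reactance X = X_L − X_C = -99.37 Ω
Z = 58.00 − j99.37 Ω
|Z| = √(58.00² + 99.37²) = 115.1 Ω
I = V/|Z| = 136.5 mA
V_L = I·|Z_L| = 0.1365 × 44.64 = 6.091 V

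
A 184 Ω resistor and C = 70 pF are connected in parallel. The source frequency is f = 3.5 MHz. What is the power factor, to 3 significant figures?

0.962

ω = 2πf = 2.199e+07 rad/s
X_C = 1/(ωC) = 650 Ω
Parallel: admittances add. Y = 1/R + jωC
Y = (0.00543 + j0.00154) S
|Y| = 0.00565 S → |Z| = 1/|Y| = 177 Ω, ∠Z = −∠Y = -15.8°
cos φ = cos(-15.8°) = 0.962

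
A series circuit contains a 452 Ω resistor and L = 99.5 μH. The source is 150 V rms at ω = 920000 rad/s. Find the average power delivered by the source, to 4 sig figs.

47.82 W

X_L = ωL = 91.54 Ω
Z = 452.0 + j91.54 Ω
|Z| = √(452.0² + 91.54²) = 461.2 Ω
∠Z = arctan(91.54/452.0) = 11.45°
I = V/|Z| = 325.3 mA
P = VI cos φ = 150 × 0.3253 × cos(11.45°) = 47.82 W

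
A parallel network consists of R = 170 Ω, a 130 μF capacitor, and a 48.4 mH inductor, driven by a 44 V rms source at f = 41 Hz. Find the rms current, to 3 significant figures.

ω = 2πf = 257.6 rad/s
X_L = ωL = 12.5 Ω
X_C = 1/(ωC) = 29.9 Ω
Parallel: admittances add. Y = 1/R + 1/(jωL) + jωC
Y = (0.00588 − j0.0467) S
|Y| = 0.0471 S → |Z| = 1/|Y| = 21.2 Ω, ∠Z = −∠Y = 82.8°
I = V/|Z| = 44/21.2 = 2.07 A

2.07 A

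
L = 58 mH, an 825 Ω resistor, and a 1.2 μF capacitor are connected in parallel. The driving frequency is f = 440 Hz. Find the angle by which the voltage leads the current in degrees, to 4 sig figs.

67.45°

ω = 2πf = 2765 rad/s
X_L = ωL = 160.3 Ω
X_C = 1/(ωC) = 301.4 Ω
Parallel: admittances add. Y = 1/R + 1/(jωL) + jωC
Y = (0.001212 − j0.002919) S
|Y| = 0.003161 S → |Z| = 1/|Y| = 316.4 Ω, ∠Z = −∠Y = 67.45°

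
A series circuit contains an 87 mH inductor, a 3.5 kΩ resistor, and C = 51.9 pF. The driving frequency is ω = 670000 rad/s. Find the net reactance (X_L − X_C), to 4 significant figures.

29530 Ω

X_L = ωL = 58290 Ω
X_C = 1/(ωC) = 28760 Ω
X = 58290 − 28760 = 29530 Ω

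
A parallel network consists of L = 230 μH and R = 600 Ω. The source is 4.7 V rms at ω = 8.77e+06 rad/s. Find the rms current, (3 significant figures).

X_L = ωL = 2020 Ω
Parallel: admittances add. Y = 1/R + 1/(jωL)
Y = (0.00167 − j0.000496) S
|Y| = 0.00174 S → |Z| = 1/|Y| = 575 Ω, ∠Z = −∠Y = 16.6°
I = V/|Z| = 4.7/575 = 8.17 mA

8.17 mA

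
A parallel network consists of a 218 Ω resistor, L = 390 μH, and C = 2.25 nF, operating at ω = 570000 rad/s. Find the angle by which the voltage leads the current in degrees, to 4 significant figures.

35.03°

X_L = ωL = 222.3 Ω
X_C = 1/(ωC) = 779.7 Ω
Parallel: admittances add. Y = 1/R + 1/(jωL) + jωC
Y = (0.004587 − j0.003216) S
|Y| = 0.005602 S → |Z| = 1/|Y| = 178.5 Ω, ∠Z = −∠Y = 35.03°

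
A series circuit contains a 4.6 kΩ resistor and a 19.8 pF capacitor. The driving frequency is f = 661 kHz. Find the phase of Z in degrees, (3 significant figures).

ω = 2πf = 4.153e+06 rad/s
X_C = 1/(ωC) = 12200 Ω
Z = 4600 − j12200 Ω
|Z| = √(4600² + 12200²) = 13000 Ω
∠Z = arctan(-12200/4600) = -69.3°

-69.3°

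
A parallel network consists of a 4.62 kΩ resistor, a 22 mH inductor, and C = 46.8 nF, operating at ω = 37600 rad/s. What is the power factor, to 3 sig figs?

X_L = ωL = 827 Ω
X_C = 1/(ωC) = 568 Ω
Parallel: admittances add. Y = 1/R + 1/(jωL) + jωC
Y = (0.000216 + j0.000551) S
|Y| = 0.000592 S → |Z| = 1/|Y| = 1690 Ω, ∠Z = −∠Y = -68.5°
cos φ = cos(-68.5°) = 0.366

0.366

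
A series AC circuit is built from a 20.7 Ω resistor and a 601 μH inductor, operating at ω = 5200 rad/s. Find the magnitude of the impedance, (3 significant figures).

20.9 Ω

X_L = ωL = 3.13 Ω
Z = 20.7 + j3.13 Ω
|Z| = √(20.7² + 3.13²) = 20.9 Ω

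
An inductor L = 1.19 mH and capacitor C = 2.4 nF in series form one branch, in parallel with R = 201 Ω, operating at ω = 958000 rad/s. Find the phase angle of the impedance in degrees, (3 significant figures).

15.9°

X_L = ωL = 1140 Ω
X_C = 1/(ωC) = 435 Ω
Branch 1: Z₁ = R = 201 Ω
Branch 2 (series LC): Z₂ = j(X_L − X_C) = j705 Ω
Parallel: Z = Z₁Z₂/(Z₁+Z₂), |Z| = 193 Ω, ∠Z = 15.9°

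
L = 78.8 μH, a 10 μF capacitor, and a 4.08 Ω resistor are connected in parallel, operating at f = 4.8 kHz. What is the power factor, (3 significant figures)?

0.899

ω = 2πf = 30160 rad/s
X_L = ωL = 2.38 Ω
X_C = 1/(ωC) = 3.32 Ω
Parallel: admittances add. Y = 1/R + 1/(jωL) + jωC
Y = (0.245 − j0.119) S
|Y| = 0.273 S → |Z| = 1/|Y| = 3.67 Ω, ∠Z = −∠Y = 25.9°
cos φ = cos(25.9°) = 0.899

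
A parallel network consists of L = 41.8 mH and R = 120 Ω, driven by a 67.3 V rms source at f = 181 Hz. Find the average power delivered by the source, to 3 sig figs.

ω = 2πf = 1137 rad/s
X_L = ωL = 47.5 Ω
Parallel: admittances add. Y = 1/R + 1/(jωL)
Y = (0.00833 − j0.0210) S
|Y| = 0.0226 S → |Z| = 1/|Y| = 44.2 Ω, ∠Z = −∠Y = 68.4°
I = V/|Z| = 1.52 A
P = VI cos φ = 67.3 × 1.52 × cos(68.4°) = 37.7 W

37.7 W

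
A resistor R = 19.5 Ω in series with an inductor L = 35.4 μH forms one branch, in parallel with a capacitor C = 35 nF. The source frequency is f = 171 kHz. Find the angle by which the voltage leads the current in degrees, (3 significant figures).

ω = 2πf = 1.074e+06 rad/s
X_L = ωL = 38.0 Ω
X_C = 1/(ωC) = 26.6 Ω
Branch 1 (R+jX_L): Z₁ = 19.5 + j38.0 Ω, |Z₁| = 42.7 Ω
Branch 2 (−jX_C): Z₂ = −j26.6 Ω
Parallel: Z = Z₁Z₂/(Z₁+Z₂), |Z| = 50.3 Ω, ∠Z = -57.5°

-57.5°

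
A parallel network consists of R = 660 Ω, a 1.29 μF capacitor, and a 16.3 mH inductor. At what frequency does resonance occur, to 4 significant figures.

ω₀ = 1/√(LC) = 1/√(0.0163 × 1.29e-06) = 6896 rad/s
f₀ = ω₀/(2π) = 1.098 kHz

1.098 kHz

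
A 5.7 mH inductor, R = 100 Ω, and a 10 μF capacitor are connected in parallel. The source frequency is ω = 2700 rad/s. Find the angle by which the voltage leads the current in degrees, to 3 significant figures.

X_L = ωL = 15.4 Ω
X_C = 1/(ωC) = 37.0 Ω
Parallel: admittances add. Y = 1/R + 1/(jωL) + jωC
Y = (0.0100 − j0.0380) S
|Y| = 0.0393 S → |Z| = 1/|Y| = 25.5 Ω, ∠Z = −∠Y = 75.2°

75.2°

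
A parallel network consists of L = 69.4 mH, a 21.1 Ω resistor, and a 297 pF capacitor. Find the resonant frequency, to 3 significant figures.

ω₀ = 1/√(LC) = 1/√(0.0694 × 2.97e-10) = 220300 rad/s
f₀ = ω₀/(2π) = 35.1 kHz

35.1 kHz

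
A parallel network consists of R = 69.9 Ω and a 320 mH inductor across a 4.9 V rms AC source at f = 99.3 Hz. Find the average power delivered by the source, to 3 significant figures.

ω = 2πf = 623.9 rad/s
X_L = ωL = 200 Ω
Parallel: admittances add. Y = 1/R + 1/(jωL)
Y = (0.0143 − j0.00501) S
|Y| = 0.0152 S → |Z| = 1/|Y| = 66.0 Ω, ∠Z = −∠Y = 19.3°
I = V/|Z| = 74.3 mA
P = VI cos φ = 4.9 × 0.0743 × cos(19.3°) = 343 mW

343 mW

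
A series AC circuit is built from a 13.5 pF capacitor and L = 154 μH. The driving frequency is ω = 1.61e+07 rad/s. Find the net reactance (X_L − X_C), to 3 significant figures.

X_L = ωL = 2480 Ω
X_C = 1/(ωC) = 4600 Ω
X = 2480 − 4600 = -2120 Ω

-2120 Ω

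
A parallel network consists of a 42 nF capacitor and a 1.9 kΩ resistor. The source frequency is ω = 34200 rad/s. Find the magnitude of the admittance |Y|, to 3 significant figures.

X_C = 1/(ωC) = 696 Ω
Parallel: admittances add. Y = 1/R + jωC
Y = (0.000526 + j0.00144) S
|Y| = 0.00153 S → |Z| = 1/|Y| = 654 Ω, ∠Z = −∠Y = -69.9°

1.53 mS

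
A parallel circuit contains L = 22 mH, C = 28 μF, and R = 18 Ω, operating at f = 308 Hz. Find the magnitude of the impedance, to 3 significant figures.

15.8 Ω

ω = 2πf = 1935 rad/s
X_L = ωL = 42.6 Ω
X_C = 1/(ωC) = 18.5 Ω
Parallel: admittances add. Y = 1/R + 1/(jωL) + jωC
Y = (0.0556 + j0.0307) S
|Y| = 0.0635 S → |Z| = 1/|Y| = 15.8 Ω, ∠Z = −∠Y = -28.9°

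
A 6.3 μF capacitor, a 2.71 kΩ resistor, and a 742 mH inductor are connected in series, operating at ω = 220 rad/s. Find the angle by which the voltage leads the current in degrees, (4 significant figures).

X_L = ωL = 163.2 Ω
X_C = 1/(ωC) = 721.5 Ω
Net reactance X = X_L − X_C = -558.3 Ω
Z = 2710 − j558.3 Ω
|Z| = √(2710² + 558.3²) = 2767 Ω
∠Z = arctan(-558.3/2710) = -11.64°

-11.64°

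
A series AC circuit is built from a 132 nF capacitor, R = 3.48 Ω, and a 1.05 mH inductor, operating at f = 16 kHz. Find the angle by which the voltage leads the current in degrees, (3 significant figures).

83.4°

ω = 2πf = 100500 rad/s
X_L = ωL = 106 Ω
X_C = 1/(ωC) = 75.4 Ω
Net reactance X = X_L − X_C = 30.2 Ω
Z = 3.48 + j30.2 Ω
|Z| = √(3.48² + 30.2²) = 30.4 Ω
∠Z = arctan(30.2/3.48) = 83.4°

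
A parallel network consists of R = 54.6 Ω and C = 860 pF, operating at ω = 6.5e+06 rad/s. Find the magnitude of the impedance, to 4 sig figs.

52.22 Ω

X_C = 1/(ωC) = 178.9 Ω
Parallel: admittances add. Y = 1/R + jωC
Y = (0.01832 + j0.005590) S
|Y| = 0.01915 S → |Z| = 1/|Y| = 52.22 Ω, ∠Z = −∠Y = -16.97°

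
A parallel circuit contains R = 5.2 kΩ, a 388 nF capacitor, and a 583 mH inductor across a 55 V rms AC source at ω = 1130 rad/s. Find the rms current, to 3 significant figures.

X_L = ωL = 659 Ω
X_C = 1/(ωC) = 2280 Ω
Parallel: admittances add. Y = 1/R + 1/(jωL) + jωC
Y = (0.000192 − j0.00108) S
|Y| = 0.00110 S → |Z| = 1/|Y| = 912 Ω, ∠Z = −∠Y = 79.9°
I = V/|Z| = 55/912 = 60.3 mA

60.3 mA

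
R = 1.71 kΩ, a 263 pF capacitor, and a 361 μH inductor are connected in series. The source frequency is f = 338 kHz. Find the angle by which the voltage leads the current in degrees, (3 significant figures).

ω = 2πf = 2.124e+06 rad/s
X_L = ωL = 767 Ω
X_C = 1/(ωC) = 1790 Ω
Net reactance X = X_L − X_C = -1020 Ω
Z = 1710 − j1020 Ω
|Z| = √(1710² + 1020²) = 1990 Ω
∠Z = arctan(-1020/1710) = -30.9°

-30.9°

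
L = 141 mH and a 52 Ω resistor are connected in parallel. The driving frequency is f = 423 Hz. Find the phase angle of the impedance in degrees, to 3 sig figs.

7.90°

ω = 2πf = 2658 rad/s
X_L = ωL = 375 Ω
Parallel: admittances add. Y = 1/R + 1/(jωL)
Y = (0.0192 − j0.00267) S
|Y| = 0.0194 S → |Z| = 1/|Y| = 51.5 Ω, ∠Z = −∠Y = 7.90°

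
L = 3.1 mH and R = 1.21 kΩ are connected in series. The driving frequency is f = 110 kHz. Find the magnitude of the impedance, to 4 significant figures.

ω = 2πf = 691200 rad/s
X_L = ωL = 2143 Ω
Z = 1210 + j2143 Ω
|Z| = √(1210² + 2143²) = 2461 Ω

2461 Ω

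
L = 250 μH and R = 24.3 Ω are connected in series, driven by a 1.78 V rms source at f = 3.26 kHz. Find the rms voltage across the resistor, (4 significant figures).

ω = 2πf = 20480 rad/s
X_L = ωL = 5.121 Ω
Z = 24.30 + j5.121 Ω
|Z| = √(24.30² + 5.121²) = 24.83 Ω
I = V/|Z| = 71.68 mA
V_R = I·|Z_R| = 0.07168 × 24.30 = 1.742 V

1.742 V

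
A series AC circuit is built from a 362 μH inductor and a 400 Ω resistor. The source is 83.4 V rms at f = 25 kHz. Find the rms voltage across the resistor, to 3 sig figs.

ω = 2πf = 157100 rad/s
X_L = ωL = 56.9 Ω
Z = 400 + j56.9 Ω
|Z| = √(400² + 56.9²) = 404 Ω
I = V/|Z| = 206 mA
V_R = I·|Z_R| = 0.206 × 400 = 82.6 V

82.6 V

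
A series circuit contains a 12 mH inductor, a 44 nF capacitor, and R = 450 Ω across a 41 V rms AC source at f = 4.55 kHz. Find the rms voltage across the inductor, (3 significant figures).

ω = 2πf = 28590 rad/s
X_L = ωL = 343 Ω
X_C = 1/(ωC) = 795 Ω
Net reactance X = X_L − X_C = -452 Ω
Z = 450 − j452 Ω
|Z| = √(450² + 452²) = 638 Ω
I = V/|Z| = 64.3 mA
V_L = I·|Z_L| = 0.0643 × 343 = 22.1 V

22.1 V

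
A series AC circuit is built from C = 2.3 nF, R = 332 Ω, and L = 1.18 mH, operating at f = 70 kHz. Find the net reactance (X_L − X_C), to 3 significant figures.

ω = 2πf = 439800 rad/s
X_L = ωL = 519 Ω
X_C = 1/(ωC) = 989 Ω
X = 519 − 989 = -470 Ω

-470 Ω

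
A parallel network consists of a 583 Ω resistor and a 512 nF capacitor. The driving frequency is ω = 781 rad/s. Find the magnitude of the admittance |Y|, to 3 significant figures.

X_C = 1/(ωC) = 2500 Ω
Parallel: admittances add. Y = 1/R + jωC
Y = (0.00172 + j0.000400) S
|Y| = 0.00176 S → |Z| = 1/|Y| = 568 Ω, ∠Z = −∠Y = -13.1°

1.76 mS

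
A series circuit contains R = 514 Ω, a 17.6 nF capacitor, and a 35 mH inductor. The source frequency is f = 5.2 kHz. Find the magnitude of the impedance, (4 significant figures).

786.6 Ω

ω = 2πf = 32670 rad/s
X_L = ωL = 1144 Ω
X_C = 1/(ωC) = 1739 Ω
Net reactance X = X_L − X_C = -595.5 Ω
Z = 514.0 − j595.5 Ω
|Z| = √(514.0² + 595.5²) = 786.6 Ω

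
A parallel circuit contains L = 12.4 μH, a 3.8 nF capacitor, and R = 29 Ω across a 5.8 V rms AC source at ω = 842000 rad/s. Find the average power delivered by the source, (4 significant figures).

1.160 W

X_L = ωL = 10.44 Ω
X_C = 1/(ωC) = 312.5 Ω
Parallel: admittances add. Y = 1/R + 1/(jωL) + jωC
Y = (0.03448 − j0.09258) S
|Y| = 0.09879 S → |Z| = 1/|Y| = 10.12 Ω, ∠Z = −∠Y = 69.57°
I = V/|Z| = 573.0 mA
P = VI cos φ = 5.8 × 0.5730 × cos(69.57°) = 1.160 W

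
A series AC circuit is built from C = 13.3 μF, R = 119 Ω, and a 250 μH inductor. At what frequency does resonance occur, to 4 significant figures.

2.760 kHz

ω₀ = 1/√(LC) = 1/√(0.00025 × 1.33e-05) = 17340 rad/s
f₀ = ω₀/(2π) = 2.760 kHz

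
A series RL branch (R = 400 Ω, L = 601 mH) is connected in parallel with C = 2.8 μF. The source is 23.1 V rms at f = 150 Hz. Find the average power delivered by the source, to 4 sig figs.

ω = 2πf = 942.5 rad/s
X_L = ωL = 566.4 Ω
X_C = 1/(ωC) = 378.9 Ω
Branch 1 (R+jX_L): Z₁ = 400.0 + j566.4 Ω, |Z₁| = 693.4 Ω
Branch 2 (−jX_C): Z₂ = −j378.9 Ω
Parallel: Z = Z₁Z₂/(Z₁+Z₂), |Z| = 594.8 Ω, ∠Z = -60.34°
I = V/|Z| = 38.84 mA
P = VI cos φ = 23.1 × 0.03884 × cos(-60.34°) = 443.9 mW

443.9 mW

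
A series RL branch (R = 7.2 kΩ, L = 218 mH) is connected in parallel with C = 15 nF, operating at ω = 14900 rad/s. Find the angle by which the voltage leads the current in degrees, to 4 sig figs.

-56.05°

X_L = ωL = 3248 Ω
X_C = 1/(ωC) = 4474 Ω
Branch 1 (R+jX_L): Z₁ = 7200 + j3248 Ω, |Z₁| = 7899 Ω
Branch 2 (−jX_C): Z₂ = −j4474 Ω
Parallel: Z = Z₁Z₂/(Z₁+Z₂), |Z| = 4839 Ω, ∠Z = -56.05°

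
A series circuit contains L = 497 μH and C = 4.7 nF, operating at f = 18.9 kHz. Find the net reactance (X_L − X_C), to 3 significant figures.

ω = 2πf = 118800 rad/s
X_L = ωL = 59.0 Ω
X_C = 1/(ωC) = 1790 Ω
X = 59.0 − 1790 = -1730 Ω

-1730 Ω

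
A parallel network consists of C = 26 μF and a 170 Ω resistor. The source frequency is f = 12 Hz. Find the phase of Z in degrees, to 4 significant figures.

-18.43°

ω = 2πf = 75.40 rad/s
X_C = 1/(ωC) = 510.1 Ω
Parallel: admittances add. Y = 1/R + jωC
Y = (0.005882 + j0.001960) S
|Y| = 0.006200 S → |Z| = 1/|Y| = 161.3 Ω, ∠Z = −∠Y = -18.43°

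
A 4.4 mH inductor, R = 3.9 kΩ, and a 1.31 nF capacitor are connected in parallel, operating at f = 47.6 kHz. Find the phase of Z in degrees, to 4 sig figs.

ω = 2πf = 299100 rad/s
X_L = ωL = 1316 Ω
X_C = 1/(ωC) = 2552 Ω
Parallel: admittances add. Y = 1/R + 1/(jωL) + jωC
Y = (0.0002564 − j0.0003681) S
|Y| = 0.0004486 S → |Z| = 1/|Y| = 2229 Ω, ∠Z = −∠Y = 55.14°

55.14°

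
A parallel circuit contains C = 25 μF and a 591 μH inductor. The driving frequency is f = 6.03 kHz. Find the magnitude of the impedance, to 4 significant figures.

1.108 Ω

ω = 2πf = 37890 rad/s
X_L = ωL = 22.39 Ω
X_C = 1/(ωC) = 1.056 Ω
Parallel: admittances add. Y = 1/(jωL) + jωC
Y = (0 + j0.9025) S
|Y| = 0.9025 S → |Z| = 1/|Y| = 1.108 Ω, ∠Z = −∠Y = -90.00°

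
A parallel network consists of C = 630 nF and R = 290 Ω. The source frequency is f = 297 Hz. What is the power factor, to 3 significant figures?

ω = 2πf = 1866 rad/s
X_C = 1/(ωC) = 851 Ω
Parallel: admittances add. Y = 1/R + jωC
Y = (0.00345 + j0.00118) S
|Y| = 0.00364 S → |Z| = 1/|Y| = 274 Ω, ∠Z = −∠Y = -18.8°
cos φ = cos(-18.8°) = 0.947

0.947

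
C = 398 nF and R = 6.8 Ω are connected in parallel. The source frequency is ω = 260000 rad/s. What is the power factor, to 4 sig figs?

0.8178

X_C = 1/(ωC) = 9.664 Ω
Parallel: admittances add. Y = 1/R + jωC
Y = (0.1471 + j0.1035) S
|Y| = 0.1798 S → |Z| = 1/|Y| = 5.561 Ω, ∠Z = −∠Y = -35.13°
cos φ = cos(-35.13°) = 0.8178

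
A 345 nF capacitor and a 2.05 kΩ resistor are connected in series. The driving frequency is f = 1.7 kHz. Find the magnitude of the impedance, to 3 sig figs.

2070 Ω

ω = 2πf = 10680 rad/s
X_C = 1/(ωC) = 271 Ω
Z = 2050 − j271 Ω
|Z| = √(2050² + 271²) = 2070 Ω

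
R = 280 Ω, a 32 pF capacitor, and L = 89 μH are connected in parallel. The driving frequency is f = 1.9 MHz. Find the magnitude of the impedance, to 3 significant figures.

ω = 2πf = 1.194e+07 rad/s
X_L = ωL = 1060 Ω
X_C = 1/(ωC) = 2620 Ω
Parallel: admittances add. Y = 1/R + 1/(jωL) + jωC
Y = (0.00357 − j0.000559) S
|Y| = 0.00361 S → |Z| = 1/|Y| = 277 Ω, ∠Z = −∠Y = 8.90°

277 Ω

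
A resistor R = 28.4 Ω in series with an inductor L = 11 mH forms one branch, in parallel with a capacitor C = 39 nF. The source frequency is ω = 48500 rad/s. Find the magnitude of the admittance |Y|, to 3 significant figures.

102 μS

X_L = ωL = 534 Ω
X_C = 1/(ωC) = 529 Ω
Branch 1 (R+jX_L): Z₁ = 28.4 + j534 Ω, |Z₁| = 534 Ω
Branch 2 (−jX_C): Z₂ = −j529 Ω
Parallel: Z = Z₁Z₂/(Z₁+Z₂), |Z| = 9810 Ω, ∠Z = -12.7°
|Y| = 1/|Z| = 102 μS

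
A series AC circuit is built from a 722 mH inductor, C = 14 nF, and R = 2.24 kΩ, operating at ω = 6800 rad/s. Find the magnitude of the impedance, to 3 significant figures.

X_L = ωL = 4910 Ω
X_C = 1/(ωC) = 10500 Ω
Net reactance X = X_L − X_C = -5590 Ω
Z = 2240 − j5590 Ω
|Z| = √(2240² + 5590²) = 6030 Ω

6030 Ω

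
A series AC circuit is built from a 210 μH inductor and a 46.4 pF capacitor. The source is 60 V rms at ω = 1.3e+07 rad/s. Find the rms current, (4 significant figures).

X_L = ωL = 2730 Ω
X_C = 1/(ωC) = 1658 Ω
Net reactance X = X_L − X_C = 1072 Ω
Z = j1072 Ω
|Z| = √(0² + 1072²) = 1072 Ω
I = V/|Z| = 60/1072 = 55.96 mA

55.96 mA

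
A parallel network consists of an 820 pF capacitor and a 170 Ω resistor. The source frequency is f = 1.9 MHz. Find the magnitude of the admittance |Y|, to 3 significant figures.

11.4 mS

ω = 2πf = 1.194e+07 rad/s
X_C = 1/(ωC) = 102 Ω
Parallel: admittances add. Y = 1/R + jωC
Y = (0.00588 + j0.00979) S
|Y| = 0.0114 S → |Z| = 1/|Y| = 87.6 Ω, ∠Z = −∠Y = -59.0°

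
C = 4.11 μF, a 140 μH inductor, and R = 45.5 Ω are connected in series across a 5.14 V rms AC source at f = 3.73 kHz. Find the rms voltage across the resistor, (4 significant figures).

5.079 V

ω = 2πf = 23440 rad/s
X_L = ωL = 3.281 Ω
X_C = 1/(ωC) = 10.38 Ω
Net reactance X = X_L − X_C = -7.101 Ω
Z = 45.50 − j7.101 Ω
|Z| = √(45.50² + 7.101²) = 46.05 Ω
I = V/|Z| = 111.6 mA
V_R = I·|Z_R| = 0.1116 × 45.50 = 5.079 V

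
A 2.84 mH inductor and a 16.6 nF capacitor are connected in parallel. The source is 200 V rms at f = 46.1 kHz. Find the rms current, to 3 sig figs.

ω = 2πf = 289700 rad/s
X_L = ωL = 823 Ω
X_C = 1/(ωC) = 208 Ω
Parallel: admittances add. Y = 1/(jωL) + jωC
Y = (0 + j0.00359) S
|Y| = 0.00359 S → |Z| = 1/|Y| = 278 Ω, ∠Z = −∠Y = -90.0°
I = V/|Z| = 200/278 = 719 mA

719 mA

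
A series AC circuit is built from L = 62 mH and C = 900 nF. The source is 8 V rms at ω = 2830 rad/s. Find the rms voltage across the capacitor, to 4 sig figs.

X_L = ωL = 175.5 Ω
X_C = 1/(ωC) = 392.6 Ω
Net reactance X = X_L − X_C = -217.2 Ω
Z = − j217.2 Ω
|Z| = √(0² + 217.2²) = 217.2 Ω
I = V/|Z| = 36.84 mA
V_C = I·|Z_C| = 0.03684 × 392.6 = 14.46 V

14.46 V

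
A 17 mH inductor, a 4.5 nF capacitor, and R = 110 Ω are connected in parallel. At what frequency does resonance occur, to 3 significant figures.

18.2 kHz

ω₀ = 1/√(LC) = 1/√(0.017 × 4.5e-09) = 114300 rad/s
f₀ = ω₀/(2π) = 18.2 kHz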